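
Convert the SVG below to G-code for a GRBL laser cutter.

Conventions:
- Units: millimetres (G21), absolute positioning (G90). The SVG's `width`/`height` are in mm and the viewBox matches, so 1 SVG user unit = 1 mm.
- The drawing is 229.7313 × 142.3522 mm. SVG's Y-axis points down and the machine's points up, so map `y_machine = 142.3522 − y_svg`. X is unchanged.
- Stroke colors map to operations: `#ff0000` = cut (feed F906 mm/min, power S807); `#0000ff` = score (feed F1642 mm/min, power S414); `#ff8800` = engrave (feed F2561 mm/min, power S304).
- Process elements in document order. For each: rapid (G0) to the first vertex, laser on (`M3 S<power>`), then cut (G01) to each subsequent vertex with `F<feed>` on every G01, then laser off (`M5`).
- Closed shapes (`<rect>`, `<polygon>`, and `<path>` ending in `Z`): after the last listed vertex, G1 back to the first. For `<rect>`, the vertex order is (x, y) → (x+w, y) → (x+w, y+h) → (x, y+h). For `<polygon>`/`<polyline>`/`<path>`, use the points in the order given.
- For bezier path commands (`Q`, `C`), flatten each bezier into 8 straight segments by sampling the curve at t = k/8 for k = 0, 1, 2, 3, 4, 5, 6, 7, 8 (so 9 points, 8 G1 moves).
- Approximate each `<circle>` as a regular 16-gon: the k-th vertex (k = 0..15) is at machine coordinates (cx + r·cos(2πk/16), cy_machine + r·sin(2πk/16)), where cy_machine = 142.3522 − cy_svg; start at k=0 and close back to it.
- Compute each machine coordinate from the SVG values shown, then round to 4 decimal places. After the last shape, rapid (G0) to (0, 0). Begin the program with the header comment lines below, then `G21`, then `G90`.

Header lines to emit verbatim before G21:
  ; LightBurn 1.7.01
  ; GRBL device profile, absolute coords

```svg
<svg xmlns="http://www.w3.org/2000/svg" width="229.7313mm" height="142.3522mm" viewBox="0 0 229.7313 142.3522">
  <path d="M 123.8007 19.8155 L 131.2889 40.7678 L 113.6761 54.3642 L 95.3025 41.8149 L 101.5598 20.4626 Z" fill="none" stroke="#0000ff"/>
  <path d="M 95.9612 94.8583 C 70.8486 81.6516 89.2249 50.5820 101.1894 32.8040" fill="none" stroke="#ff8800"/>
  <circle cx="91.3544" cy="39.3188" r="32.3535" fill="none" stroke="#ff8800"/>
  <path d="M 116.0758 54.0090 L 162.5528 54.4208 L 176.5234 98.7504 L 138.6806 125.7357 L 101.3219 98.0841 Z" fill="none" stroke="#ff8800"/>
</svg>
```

1 u = 1 mm; y_m = 142.3522 − y.

[1] `<path>` regular polygon, #0000ff→score S414 F1642: (123.8007,122.5367) → (131.2889,101.5844) → (113.6761,87.9880) → (95.3025,100.5373) → (101.5598,121.8896) → (123.8007,122.5367) (closed)

[2] `<path>` cubic bezier, #ff8800→engrave S304 F2561: (95.9612,47.4939) → (88.4851,53.2229) → (84.5012,60.2614) → (83.4249,68.2444) → (84.6714,76.8068) → (87.6558,85.5835) → (91.7935,94.2093) → (96.4996,102.3193) → (101.1894,109.5482)

[3] `<circle>` circle, #ff8800→engrave S304 F2561: (123.7079,103.0334) → (121.2451,115.4145) → (114.2318,125.9108) → (103.7355,132.9241) → (91.3544,135.3869) → (78.9733,132.9241) → (68.4770,125.9108) → (61.4637,115.4145) → (59.0009,103.0334) → (61.4637,90.6523) → (68.4770,80.1560) → (78.9733,73.1427) → (91.3544,70.6799) → (103.7355,73.1427) → (114.2318,80.1560) → (121.2451,90.6523) → (123.7079,103.0334) (closed)

[4] `<path>` regular polygon, #ff8800→engrave S304 F2561: (116.0758,88.3432) → (162.5528,87.9314) → (176.5234,43.6018) → (138.6806,16.6165) → (101.3219,44.2681) → (116.0758,88.3432) (closed)

; LightBurn 1.7.01
; GRBL device profile, absolute coords
G21
G90
G0 X123.8007 Y122.5367
M3 S414
G01 X131.2889 Y101.5844 F1642
G01 X113.6761 Y87.9880 F1642
G01 X95.3025 Y100.5373 F1642
G01 X101.5598 Y121.8896 F1642
G01 X123.8007 Y122.5367 F1642
M5
G0 X95.9612 Y47.4939
M3 S304
G01 X88.4851 Y53.2229 F2561
G01 X84.5012 Y60.2614 F2561
G01 X83.4249 Y68.2444 F2561
G01 X84.6714 Y76.8068 F2561
G01 X87.6558 Y85.5835 F2561
G01 X91.7935 Y94.2093 F2561
G01 X96.4996 Y102.3193 F2561
G01 X101.1894 Y109.5482 F2561
M5
G0 X123.7079 Y103.0334
M3 S304
G01 X121.2451 Y115.4145 F2561
G01 X114.2318 Y125.9108 F2561
G01 X103.7355 Y132.9241 F2561
G01 X91.3544 Y135.3869 F2561
G01 X78.9733 Y132.9241 F2561
G01 X68.4770 Y125.9108 F2561
G01 X61.4637 Y115.4145 F2561
G01 X59.0009 Y103.0334 F2561
G01 X61.4637 Y90.6523 F2561
G01 X68.4770 Y80.1560 F2561
G01 X78.9733 Y73.1427 F2561
G01 X91.3544 Y70.6799 F2561
G01 X103.7355 Y73.1427 F2561
G01 X114.2318 Y80.1560 F2561
G01 X121.2451 Y90.6523 F2561
G01 X123.7079 Y103.0334 F2561
M5
G0 X116.0758 Y88.3432
M3 S304
G01 X162.5528 Y87.9314 F2561
G01 X176.5234 Y43.6018 F2561
G01 X138.6806 Y16.6165 F2561
G01 X101.3219 Y44.2681 F2561
G01 X116.0758 Y88.3432 F2561
M5
G0 X0.0000 Y0.0000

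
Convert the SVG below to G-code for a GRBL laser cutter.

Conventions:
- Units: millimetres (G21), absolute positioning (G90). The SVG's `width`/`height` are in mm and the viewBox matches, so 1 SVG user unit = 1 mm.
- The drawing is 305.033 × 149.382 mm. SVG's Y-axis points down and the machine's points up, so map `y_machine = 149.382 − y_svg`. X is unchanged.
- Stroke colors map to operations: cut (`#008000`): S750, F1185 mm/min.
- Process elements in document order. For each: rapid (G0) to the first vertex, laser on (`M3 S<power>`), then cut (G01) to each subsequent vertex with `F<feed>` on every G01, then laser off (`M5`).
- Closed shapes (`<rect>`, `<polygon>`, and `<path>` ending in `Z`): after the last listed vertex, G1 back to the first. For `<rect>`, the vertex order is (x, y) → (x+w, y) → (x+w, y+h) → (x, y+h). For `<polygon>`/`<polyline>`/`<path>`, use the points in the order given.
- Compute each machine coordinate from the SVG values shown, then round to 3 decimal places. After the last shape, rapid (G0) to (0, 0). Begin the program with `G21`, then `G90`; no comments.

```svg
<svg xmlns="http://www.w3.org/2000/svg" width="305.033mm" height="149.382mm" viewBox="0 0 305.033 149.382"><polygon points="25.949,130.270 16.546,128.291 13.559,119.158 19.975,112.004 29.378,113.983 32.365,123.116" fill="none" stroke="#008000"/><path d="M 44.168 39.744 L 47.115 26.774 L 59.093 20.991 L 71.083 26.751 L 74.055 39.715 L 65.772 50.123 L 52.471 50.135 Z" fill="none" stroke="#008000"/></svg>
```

Since the viewBox matches the mm dimensions, user units are millimetres directly. The only transform is the Y-flip y_m = 149.382 − y_svg.

Shape 1 is a regular polygon drawn with `<polygon>`. Its stroke #008000 means cut at S750, F1185. After flipping Y the toolpath is (25.949,19.112) → (16.546,21.091) → (13.559,30.224) → (19.975,37.378) → (29.378,35.399) → (32.365,26.266) → (25.949,19.112), returning to the start.

Shape 2 is a regular polygon drawn with `<path>`. Its stroke #008000 means cut at S750, F1185. After flipping Y the toolpath is (44.168,109.638) → (47.115,122.608) → (59.093,128.391) → (71.083,122.631) → (74.055,109.667) → (65.772,99.259) → (52.471,99.247) → (44.168,109.638), returning to the start.

G21
G90
G0 X25.949 Y19.112
M3 S750
G01 X16.546 Y21.091 F1185
G01 X13.559 Y30.224 F1185
G01 X19.975 Y37.378 F1185
G01 X29.378 Y35.399 F1185
G01 X32.365 Y26.266 F1185
G01 X25.949 Y19.112 F1185
M5
G0 X44.168 Y109.638
M3 S750
G01 X47.115 Y122.608 F1185
G01 X59.093 Y128.391 F1185
G01 X71.083 Y122.631 F1185
G01 X74.055 Y109.667 F1185
G01 X65.772 Y99.259 F1185
G01 X52.471 Y99.247 F1185
G01 X44.168 Y109.638 F1185
M5
G0 X0.000 Y0.000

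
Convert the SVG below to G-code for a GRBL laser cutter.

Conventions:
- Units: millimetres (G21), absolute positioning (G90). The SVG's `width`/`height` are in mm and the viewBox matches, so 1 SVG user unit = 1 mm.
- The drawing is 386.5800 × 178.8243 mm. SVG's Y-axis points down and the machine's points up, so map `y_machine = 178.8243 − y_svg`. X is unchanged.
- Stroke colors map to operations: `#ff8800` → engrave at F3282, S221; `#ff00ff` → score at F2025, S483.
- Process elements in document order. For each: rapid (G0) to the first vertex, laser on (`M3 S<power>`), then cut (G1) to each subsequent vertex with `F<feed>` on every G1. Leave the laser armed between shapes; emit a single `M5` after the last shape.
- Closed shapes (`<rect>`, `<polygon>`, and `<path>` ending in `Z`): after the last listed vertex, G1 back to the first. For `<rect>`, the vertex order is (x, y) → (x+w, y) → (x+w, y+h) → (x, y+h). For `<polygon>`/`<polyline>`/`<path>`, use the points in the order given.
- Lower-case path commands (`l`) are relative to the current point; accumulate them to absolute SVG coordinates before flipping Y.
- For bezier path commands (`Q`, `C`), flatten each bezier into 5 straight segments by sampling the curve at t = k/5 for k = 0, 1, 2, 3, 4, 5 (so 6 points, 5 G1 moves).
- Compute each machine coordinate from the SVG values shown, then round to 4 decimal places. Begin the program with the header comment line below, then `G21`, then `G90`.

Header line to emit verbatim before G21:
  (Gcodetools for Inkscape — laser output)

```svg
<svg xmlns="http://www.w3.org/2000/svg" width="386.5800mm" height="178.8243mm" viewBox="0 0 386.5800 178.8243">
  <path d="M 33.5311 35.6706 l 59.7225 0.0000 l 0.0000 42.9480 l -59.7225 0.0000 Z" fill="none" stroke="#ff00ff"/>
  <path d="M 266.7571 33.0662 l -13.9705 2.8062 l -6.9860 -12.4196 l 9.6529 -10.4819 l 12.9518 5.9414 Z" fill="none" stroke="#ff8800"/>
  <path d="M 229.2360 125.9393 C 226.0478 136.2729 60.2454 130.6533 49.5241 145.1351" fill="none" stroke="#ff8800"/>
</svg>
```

1 u = 1 mm; y_m = 178.8243 − y.

[1] `<path>` rectangle, #ff00ff→score S483 F2025: (33.5311,143.1537) → (93.2536,143.1537) → (93.2536,100.2057) → (33.5311,100.2057) → (33.5311,143.1537) (closed)

[2] `<path>` regular polygon, #ff8800→engrave S221 F3282: (266.7571,145.7581) → (252.7866,142.9519) → (245.8006,155.3715) → (255.4535,165.8534) → (268.4053,159.9120) → (266.7571,145.7581) (closed)

[3] `<path>` cubic bezier, #ff8800→engrave S221 F3282: (229.2360,52.8850) → (210.3509,48.3108) → (167.6878,45.8347) → (116.4961,43.7262) → (72.0250,40.2545) → (49.5241,33.6892)

(Gcodetools for Inkscape — laser output)
G21
G90
G0 X33.5311 Y143.1537
M3 S483
G1 X93.2536 Y143.1537 F2025
G1 X93.2536 Y100.2057 F2025
G1 X33.5311 Y100.2057 F2025
G1 X33.5311 Y143.1537 F2025
G0 X266.7571 Y145.7581
M3 S221
G1 X252.7866 Y142.9519 F3282
G1 X245.8006 Y155.3715 F3282
G1 X255.4535 Y165.8534 F3282
G1 X268.4053 Y159.9120 F3282
G1 X266.7571 Y145.7581 F3282
G0 X229.2360 Y52.8850
M3 S221
G1 X210.3509 Y48.3108 F3282
G1 X167.6878 Y45.8347 F3282
G1 X116.4961 Y43.7262 F3282
G1 X72.0250 Y40.2545 F3282
G1 X49.5241 Y33.6892 F3282
M5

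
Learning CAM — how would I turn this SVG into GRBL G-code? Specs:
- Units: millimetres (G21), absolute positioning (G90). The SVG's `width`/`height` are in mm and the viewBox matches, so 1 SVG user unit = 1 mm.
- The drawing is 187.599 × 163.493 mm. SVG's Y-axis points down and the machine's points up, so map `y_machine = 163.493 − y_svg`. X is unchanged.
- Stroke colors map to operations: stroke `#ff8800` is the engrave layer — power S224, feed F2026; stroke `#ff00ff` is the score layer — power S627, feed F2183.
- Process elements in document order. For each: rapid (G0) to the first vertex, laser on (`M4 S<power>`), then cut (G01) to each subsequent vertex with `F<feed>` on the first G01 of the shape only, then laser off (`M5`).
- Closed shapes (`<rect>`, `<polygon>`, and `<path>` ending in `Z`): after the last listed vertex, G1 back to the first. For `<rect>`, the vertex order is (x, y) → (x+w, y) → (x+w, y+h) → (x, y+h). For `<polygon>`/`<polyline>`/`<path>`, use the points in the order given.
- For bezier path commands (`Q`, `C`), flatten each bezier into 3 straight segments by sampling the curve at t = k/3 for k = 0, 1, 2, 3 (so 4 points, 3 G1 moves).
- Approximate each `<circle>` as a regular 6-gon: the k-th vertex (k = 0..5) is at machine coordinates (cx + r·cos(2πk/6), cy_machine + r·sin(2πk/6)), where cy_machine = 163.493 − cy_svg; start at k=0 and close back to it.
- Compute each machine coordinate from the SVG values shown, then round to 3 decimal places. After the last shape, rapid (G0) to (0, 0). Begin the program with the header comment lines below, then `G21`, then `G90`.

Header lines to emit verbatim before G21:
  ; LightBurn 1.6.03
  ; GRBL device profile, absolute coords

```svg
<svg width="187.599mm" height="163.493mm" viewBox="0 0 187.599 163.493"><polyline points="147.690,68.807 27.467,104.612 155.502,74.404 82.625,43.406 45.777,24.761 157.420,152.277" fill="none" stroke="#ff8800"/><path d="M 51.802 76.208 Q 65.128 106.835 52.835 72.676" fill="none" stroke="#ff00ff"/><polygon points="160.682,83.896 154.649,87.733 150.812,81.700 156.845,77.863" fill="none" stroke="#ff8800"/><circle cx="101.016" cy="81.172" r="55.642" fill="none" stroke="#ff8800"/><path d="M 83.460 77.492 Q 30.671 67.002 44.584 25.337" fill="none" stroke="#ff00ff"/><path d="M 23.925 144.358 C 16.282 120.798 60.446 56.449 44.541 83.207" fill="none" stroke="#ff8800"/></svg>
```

; LightBurn 1.6.03
; GRBL device profile, absolute coords
G21
G90
G0 X147.690 Y94.686
M4 S224
G01 X27.467 Y58.881 F2026
G01 X155.502 Y89.089
G01 X82.625 Y120.087
G01 X45.777 Y138.732
G01 X157.420 Y11.216
M5
G0 X51.802 Y87.285
M4 S627
G01 X57.839 Y74.065 F2183
G01 X58.184 Y75.243
G01 X52.835 Y90.817
M5
G0 X160.682 Y79.597
M4 S224
G01 X154.649 Y75.760 F2026
G01 X150.812 Y81.793
G01 X156.845 Y85.630
G01 X160.682 Y79.597
M5
G0 X156.658 Y82.321
M4 S224
G01 X128.837 Y130.508 F2026
G01 X73.195 Y130.508
G01 X45.374 Y82.321
G01 X73.195 Y34.134
G01 X128.837 Y34.134
G01 X156.658 Y82.321
M5
G0 X83.460 Y86.001
M4 S627
G01 X55.679 Y96.458 F2183
G01 X42.720 Y113.843
G01 X44.584 Y138.156
M5
G0 X23.925 Y19.135
M4 S224
G01 X29.407 Y51.406 F2026
G01 X44.567 Y81.560
G01 X44.541 Y80.286
M5
G0 X0.000 Y0.000

1 u = 1 mm; y_m = 163.493 − y.

[1] `<polyline>` open polyline, #ff8800→engrave S224 F2026: (147.690,94.686) → (27.467,58.881) → (155.502,89.089) → (82.625,120.087) → (45.777,138.732) → (157.420,11.216)

[2] `<path>` quadratic bezier, #ff00ff→score S627 F2183: (51.802,87.285) → (57.839,74.065) → (58.184,75.243) → (52.835,90.817)

[3] `<polygon>` regular polygon, #ff8800→engrave S224 F2026: (160.682,79.597) → (154.649,75.760) → (150.812,81.793) → (156.845,85.630) → (160.682,79.597) (closed)

[4] `<circle>` circle, #ff8800→engrave S224 F2026: (156.658,82.321) → (128.837,130.508) → (73.195,130.508) → (45.374,82.321) → (73.195,34.134) → (128.837,34.134) → (156.658,82.321) (closed)

[5] `<path>` quadratic bezier, #ff00ff→score S627 F2183: (83.460,86.001) → (55.679,96.458) → (42.720,113.843) → (44.584,138.156)

[6] `<path>` cubic bezier, #ff8800→engrave S224 F2026: (23.925,19.135) → (29.407,51.406) → (44.567,81.560) → (44.541,80.286)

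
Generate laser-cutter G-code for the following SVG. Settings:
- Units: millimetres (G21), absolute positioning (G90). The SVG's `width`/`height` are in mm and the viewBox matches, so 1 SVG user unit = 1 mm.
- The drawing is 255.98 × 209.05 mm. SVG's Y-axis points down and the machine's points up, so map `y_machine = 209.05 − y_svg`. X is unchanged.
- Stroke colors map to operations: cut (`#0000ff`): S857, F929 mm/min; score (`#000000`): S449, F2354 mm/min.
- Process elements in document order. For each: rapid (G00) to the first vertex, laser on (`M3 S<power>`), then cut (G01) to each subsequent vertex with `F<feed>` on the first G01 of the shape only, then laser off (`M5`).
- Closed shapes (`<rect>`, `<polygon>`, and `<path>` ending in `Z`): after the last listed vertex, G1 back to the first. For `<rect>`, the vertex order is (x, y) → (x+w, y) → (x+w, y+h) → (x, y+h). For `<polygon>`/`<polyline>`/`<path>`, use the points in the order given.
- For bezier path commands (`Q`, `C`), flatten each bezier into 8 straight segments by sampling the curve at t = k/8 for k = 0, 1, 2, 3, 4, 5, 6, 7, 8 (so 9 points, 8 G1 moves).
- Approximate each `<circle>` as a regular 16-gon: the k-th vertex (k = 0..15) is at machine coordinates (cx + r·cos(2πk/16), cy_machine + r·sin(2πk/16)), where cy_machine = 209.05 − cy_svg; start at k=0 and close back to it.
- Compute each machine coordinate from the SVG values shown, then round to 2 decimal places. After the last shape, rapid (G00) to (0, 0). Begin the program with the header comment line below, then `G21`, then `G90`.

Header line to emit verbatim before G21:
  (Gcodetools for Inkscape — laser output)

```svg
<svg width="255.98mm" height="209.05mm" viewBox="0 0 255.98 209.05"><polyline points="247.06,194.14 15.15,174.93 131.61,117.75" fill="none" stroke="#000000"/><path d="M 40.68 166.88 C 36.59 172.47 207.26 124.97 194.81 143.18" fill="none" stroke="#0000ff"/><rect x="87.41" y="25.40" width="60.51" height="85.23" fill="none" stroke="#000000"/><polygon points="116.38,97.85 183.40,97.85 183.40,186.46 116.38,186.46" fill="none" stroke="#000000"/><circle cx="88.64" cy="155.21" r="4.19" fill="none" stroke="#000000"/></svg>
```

viewBox `0 0 255.98 209.05` with mm width/height → 1 unit = 1 mm. Flip: y_m = 209.05 − y_svg.

**Shape 1** — `<polyline>` open polyline, stroke `#000000` → score (S449, F2354). Machine vertices: (247.06,14.91) → (15.15,34.12) → (131.61,91.30). Open path.

**Shape 2** — `<path>` cubic bezier, stroke `#0000ff` → cut (S857, F929). Control points (SVG): P0=(40.68,166.88), P1=(36.59,172.47), P2=(207.26,124.97), P3=(194.81,143.18); sampled at t=k/8. Machine vertices: (40.68,42.17) → (46.64,42.33) → (64.79,46.08) → (90.93,52.01) → (120.88,58.75) → (150.44,64.90) → (175.40,69.06) → (191.59,69.85) → (194.81,65.87). Open path.

**Shape 3** — `<rect>` rectangle, stroke `#000000` → score (S449, F2354). Machine vertices: (87.41,183.65) → (147.92,183.65) → (147.92,98.42) → (87.41,98.42) → (87.41,183.65). Closed: final G1 returns to the first vertex.

**Shape 4** — `<polygon>` rectangle, stroke `#000000` → score (S449, F2354). Machine vertices: (116.38,111.20) → (183.40,111.20) → (183.40,22.59) → (116.38,22.59) → (116.38,111.20). Closed: final G1 returns to the first vertex.

**Shape 5** — `<circle>` circle, stroke `#000000` → score (S449, F2354). Machine vertices: (92.83,53.84) → (92.51,55.44) → (91.60,56.80) → (90.24,57.71) → (88.64,58.03) → (87.04,57.71) → (85.68,56.80) → (84.77,55.44) → (84.45,53.84) → (84.77,52.24) → (85.68,50.88) → (87.04,49.97) → (88.64,49.65) → (90.24,49.97) → (91.60,50.88) → (92.51,52.24) → (92.83,53.84). Closed: final G1 returns to the first vertex.

(Gcodetools for Inkscape — laser output)
G21
G90
G00 X247.06 Y14.91
M3 S449
G01 X15.15 Y34.12 F2354
G01 X131.61 Y91.30
M5
G00 X40.68 Y42.17
M3 S857
G01 X46.64 Y42.33 F929
G01 X64.79 Y46.08
G01 X90.93 Y52.01
G01 X120.88 Y58.75
G01 X150.44 Y64.90
G01 X175.40 Y69.06
G01 X191.59 Y69.85
G01 X194.81 Y65.87
M5
G00 X87.41 Y183.65
M3 S449
G01 X147.92 Y183.65 F2354
G01 X147.92 Y98.42
G01 X87.41 Y98.42
G01 X87.41 Y183.65
M5
G00 X116.38 Y111.20
M3 S449
G01 X183.40 Y111.20 F2354
G01 X183.40 Y22.59
G01 X116.38 Y22.59
G01 X116.38 Y111.20
M5
G00 X92.83 Y53.84
M3 S449
G01 X92.51 Y55.44 F2354
G01 X91.60 Y56.80
G01 X90.24 Y57.71
G01 X88.64 Y58.03
G01 X87.04 Y57.71
G01 X85.68 Y56.80
G01 X84.77 Y55.44
G01 X84.45 Y53.84
G01 X84.77 Y52.24
G01 X85.68 Y50.88
G01 X87.04 Y49.97
G01 X88.64 Y49.65
G01 X90.24 Y49.97
G01 X91.60 Y50.88
G01 X92.51 Y52.24
G01 X92.83 Y53.84
M5
G00 X0.00 Y0.00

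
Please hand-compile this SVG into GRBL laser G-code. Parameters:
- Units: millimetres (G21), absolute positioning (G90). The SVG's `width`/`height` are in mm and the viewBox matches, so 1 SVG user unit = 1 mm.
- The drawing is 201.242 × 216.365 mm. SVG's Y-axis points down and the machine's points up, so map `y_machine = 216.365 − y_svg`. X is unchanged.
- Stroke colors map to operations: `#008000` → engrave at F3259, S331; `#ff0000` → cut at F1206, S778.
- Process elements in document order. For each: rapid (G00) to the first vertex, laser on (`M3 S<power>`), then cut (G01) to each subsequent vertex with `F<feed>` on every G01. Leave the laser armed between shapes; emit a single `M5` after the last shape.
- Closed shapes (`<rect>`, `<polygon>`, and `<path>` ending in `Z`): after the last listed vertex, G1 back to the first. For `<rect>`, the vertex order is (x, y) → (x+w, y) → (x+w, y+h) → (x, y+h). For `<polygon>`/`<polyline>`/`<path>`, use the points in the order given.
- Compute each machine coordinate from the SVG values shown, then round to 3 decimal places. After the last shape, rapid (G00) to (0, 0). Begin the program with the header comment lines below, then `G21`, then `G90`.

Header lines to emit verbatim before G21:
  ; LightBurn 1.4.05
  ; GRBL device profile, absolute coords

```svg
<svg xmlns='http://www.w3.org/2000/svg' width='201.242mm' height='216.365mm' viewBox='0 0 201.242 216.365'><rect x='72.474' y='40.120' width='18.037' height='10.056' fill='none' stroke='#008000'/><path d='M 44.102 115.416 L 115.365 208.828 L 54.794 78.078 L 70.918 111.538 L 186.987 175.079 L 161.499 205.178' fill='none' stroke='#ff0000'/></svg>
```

viewBox `0 0 201.242 216.365` with mm width/height → 1 unit = 1 mm. Flip: y_m = 216.365 − y_svg.

**Shape 1** — `<rect>` rectangle, stroke `#008000` → engrave (S331, F3259). Machine vertices: (72.474,176.245) → (90.511,176.245) → (90.511,166.189) → (72.474,166.189) → (72.474,176.245). Closed: final G1 returns to the first vertex.

**Shape 2** — `<path>` open polyline, stroke `#ff0000` → cut (S778, F1206). Machine vertices: (44.102,100.949) → (115.365,7.537) → (54.794,138.287) → (70.918,104.827) → (186.987,41.286) → (161.499,11.187). Open path.

; LightBurn 1.4.05
; GRBL device profile, absolute coords
G21
G90
G00 X72.474 Y176.245
M3 S331
G01 X90.511 Y176.245 F3259
G01 X90.511 Y166.189 F3259
G01 X72.474 Y166.189 F3259
G01 X72.474 Y176.245 F3259
G00 X44.102 Y100.949
M3 S778
G01 X115.365 Y7.537 F1206
G01 X54.794 Y138.287 F1206
G01 X70.918 Y104.827 F1206
G01 X186.987 Y41.286 F1206
G01 X161.499 Y11.187 F1206
M5
G00 X0.000 Y0.000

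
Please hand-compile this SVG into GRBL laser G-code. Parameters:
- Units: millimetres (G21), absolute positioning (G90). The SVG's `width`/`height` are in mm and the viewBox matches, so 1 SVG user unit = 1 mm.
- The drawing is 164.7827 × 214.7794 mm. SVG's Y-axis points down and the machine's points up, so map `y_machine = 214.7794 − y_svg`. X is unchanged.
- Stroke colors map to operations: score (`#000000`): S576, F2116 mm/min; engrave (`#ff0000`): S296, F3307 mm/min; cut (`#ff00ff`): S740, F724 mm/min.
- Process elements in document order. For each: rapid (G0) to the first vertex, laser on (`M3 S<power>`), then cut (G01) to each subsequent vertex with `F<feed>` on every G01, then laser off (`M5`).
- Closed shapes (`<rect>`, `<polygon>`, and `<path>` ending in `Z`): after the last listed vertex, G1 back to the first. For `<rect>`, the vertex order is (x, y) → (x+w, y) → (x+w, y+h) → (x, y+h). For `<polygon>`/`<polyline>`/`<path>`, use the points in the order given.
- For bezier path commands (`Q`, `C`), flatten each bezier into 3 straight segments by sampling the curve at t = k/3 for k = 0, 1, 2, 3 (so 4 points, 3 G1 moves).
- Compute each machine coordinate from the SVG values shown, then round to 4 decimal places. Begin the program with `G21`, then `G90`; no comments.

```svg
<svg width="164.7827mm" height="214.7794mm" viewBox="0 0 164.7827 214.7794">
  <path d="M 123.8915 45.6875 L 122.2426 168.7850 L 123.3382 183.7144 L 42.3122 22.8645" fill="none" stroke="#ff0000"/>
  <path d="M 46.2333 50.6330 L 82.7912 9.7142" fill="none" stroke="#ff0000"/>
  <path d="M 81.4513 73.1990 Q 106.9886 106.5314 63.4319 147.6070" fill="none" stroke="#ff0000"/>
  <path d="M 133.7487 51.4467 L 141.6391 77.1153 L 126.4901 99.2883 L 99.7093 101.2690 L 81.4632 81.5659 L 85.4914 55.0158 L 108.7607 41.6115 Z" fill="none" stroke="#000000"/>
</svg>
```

G21
G90
G0 X123.8915 Y169.0919
M3 S296
G01 X122.2426 Y45.9944 F3307
G01 X123.3382 Y31.0650 F3307
G01 X42.3122 Y191.9149 F3307
M5
G0 X46.2333 Y164.1464
M3 S296
G01 X82.7912 Y205.0652 F3307
M5
G0 X81.4513 Y141.5804
M3 S296
G01 X90.7991 Y118.4984 F3307
G01 X84.7926 Y93.6958 F3307
G01 X63.4319 Y67.1724 F3307
M5
G0 X133.7487 Y163.3327
M3 S576
G01 X141.6391 Y137.6641 F2116
G01 X126.4901 Y115.4911 F2116
G01 X99.7093 Y113.5104 F2116
G01 X81.4632 Y133.2135 F2116
G01 X85.4914 Y159.7636 F2116
G01 X108.7607 Y173.1679 F2116
G01 X133.7487 Y163.3327 F2116
M5

Since the viewBox matches the mm dimensions, user units are millimetres directly. The only transform is the Y-flip y_m = 214.7794 − y_svg.

Shape 1 is a open polyline drawn with `<path>`. Its stroke #ff0000 means engrave at S296, F3307. After flipping Y the toolpath is (123.8915,169.0919) → (122.2426,45.9944) → (123.3382,31.0650) → (42.3122,191.9149).

Shape 2 is a line segment drawn with `<path>`. Its stroke #ff0000 means engrave at S296, F3307. After flipping Y the toolpath is (46.2333,164.1464) → (82.7912,205.0652).

Shape 3 is a quadratic bezier drawn with `<path>`. Its stroke #ff0000 means engrave at S296, F3307. After flipping Y the toolpath is (81.4513,141.5804) → (90.7991,118.4984) → (84.7926,93.6958) → (63.4319,67.1724).

Shape 4 is a regular polygon drawn with `<path>`. Its stroke #000000 means score at S576, F2116. After flipping Y the toolpath is (133.7487,163.3327) → (141.6391,137.6641) → (126.4901,115.4911) → (99.7093,113.5104) → (81.4632,133.2135) → (85.4914,159.7636) → (108.7607,173.1679) → (133.7487,163.3327), returning to the start.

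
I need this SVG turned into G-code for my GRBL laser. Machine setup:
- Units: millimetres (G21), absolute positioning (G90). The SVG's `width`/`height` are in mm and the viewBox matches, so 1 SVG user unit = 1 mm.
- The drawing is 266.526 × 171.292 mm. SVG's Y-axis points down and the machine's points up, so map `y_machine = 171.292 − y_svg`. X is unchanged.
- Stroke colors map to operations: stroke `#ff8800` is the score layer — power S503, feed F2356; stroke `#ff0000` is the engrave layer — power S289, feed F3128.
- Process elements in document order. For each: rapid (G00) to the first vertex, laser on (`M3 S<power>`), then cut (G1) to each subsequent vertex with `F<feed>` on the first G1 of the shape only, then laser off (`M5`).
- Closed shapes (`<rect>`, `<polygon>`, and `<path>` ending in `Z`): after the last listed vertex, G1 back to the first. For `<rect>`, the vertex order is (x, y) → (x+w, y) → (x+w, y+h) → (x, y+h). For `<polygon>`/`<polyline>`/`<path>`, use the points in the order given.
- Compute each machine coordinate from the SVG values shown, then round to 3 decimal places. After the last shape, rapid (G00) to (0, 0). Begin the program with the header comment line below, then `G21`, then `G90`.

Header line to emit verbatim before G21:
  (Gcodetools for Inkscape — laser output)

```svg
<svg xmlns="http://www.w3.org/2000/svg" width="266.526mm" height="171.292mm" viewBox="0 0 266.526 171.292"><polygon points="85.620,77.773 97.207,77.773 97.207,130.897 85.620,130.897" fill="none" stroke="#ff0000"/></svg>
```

1 u = 1 mm; y_m = 171.292 − y.

[1] `<polygon>` rectangle, #ff0000→engrave S289 F3128: (85.620,93.519) → (97.207,93.519) → (97.207,40.395) → (85.620,40.395) → (85.620,93.519) (closed)

(Gcodetools for Inkscape — laser output)
G21
G90
G00 X85.620 Y93.519
M3 S289
G1 X97.207 Y93.519 F3128
G1 X97.207 Y40.395
G1 X85.620 Y40.395
G1 X85.620 Y93.519
M5
G00 X0.000 Y0.000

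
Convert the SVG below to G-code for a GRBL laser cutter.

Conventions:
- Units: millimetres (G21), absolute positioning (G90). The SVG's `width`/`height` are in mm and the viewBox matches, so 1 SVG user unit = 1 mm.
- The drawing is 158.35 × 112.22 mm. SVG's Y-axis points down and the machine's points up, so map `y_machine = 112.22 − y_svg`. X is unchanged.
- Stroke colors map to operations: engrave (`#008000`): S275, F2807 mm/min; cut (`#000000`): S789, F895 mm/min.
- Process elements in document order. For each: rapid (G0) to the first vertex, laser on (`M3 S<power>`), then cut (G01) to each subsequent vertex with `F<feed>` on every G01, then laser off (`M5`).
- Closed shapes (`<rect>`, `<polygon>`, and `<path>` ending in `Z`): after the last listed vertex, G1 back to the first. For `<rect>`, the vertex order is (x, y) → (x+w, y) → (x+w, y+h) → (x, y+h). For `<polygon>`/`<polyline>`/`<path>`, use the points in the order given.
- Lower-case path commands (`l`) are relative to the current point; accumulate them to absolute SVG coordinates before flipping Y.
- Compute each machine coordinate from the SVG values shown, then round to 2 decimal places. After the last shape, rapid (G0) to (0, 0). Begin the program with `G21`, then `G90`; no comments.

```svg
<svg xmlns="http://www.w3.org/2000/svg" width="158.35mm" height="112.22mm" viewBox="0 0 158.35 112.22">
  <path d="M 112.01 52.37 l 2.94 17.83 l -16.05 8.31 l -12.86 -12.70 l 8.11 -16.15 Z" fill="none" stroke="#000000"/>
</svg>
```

1 u = 1 mm; y_m = 112.22 − y.

[1] `<path>` regular polygon, #000000→cut S789 F895: (112.01,59.85) → (114.95,42.02) → (98.90,33.71) → (86.04,46.41) → (94.15,62.56) → (112.01,59.85) (closed)

G21
G90
G0 X112.01 Y59.85
M3 S789
G01 X114.95 Y42.02 F895
G01 X98.90 Y33.71 F895
G01 X86.04 Y46.41 F895
G01 X94.15 Y62.56 F895
G01 X112.01 Y59.85 F895
M5
G0 X0.00 Y0.00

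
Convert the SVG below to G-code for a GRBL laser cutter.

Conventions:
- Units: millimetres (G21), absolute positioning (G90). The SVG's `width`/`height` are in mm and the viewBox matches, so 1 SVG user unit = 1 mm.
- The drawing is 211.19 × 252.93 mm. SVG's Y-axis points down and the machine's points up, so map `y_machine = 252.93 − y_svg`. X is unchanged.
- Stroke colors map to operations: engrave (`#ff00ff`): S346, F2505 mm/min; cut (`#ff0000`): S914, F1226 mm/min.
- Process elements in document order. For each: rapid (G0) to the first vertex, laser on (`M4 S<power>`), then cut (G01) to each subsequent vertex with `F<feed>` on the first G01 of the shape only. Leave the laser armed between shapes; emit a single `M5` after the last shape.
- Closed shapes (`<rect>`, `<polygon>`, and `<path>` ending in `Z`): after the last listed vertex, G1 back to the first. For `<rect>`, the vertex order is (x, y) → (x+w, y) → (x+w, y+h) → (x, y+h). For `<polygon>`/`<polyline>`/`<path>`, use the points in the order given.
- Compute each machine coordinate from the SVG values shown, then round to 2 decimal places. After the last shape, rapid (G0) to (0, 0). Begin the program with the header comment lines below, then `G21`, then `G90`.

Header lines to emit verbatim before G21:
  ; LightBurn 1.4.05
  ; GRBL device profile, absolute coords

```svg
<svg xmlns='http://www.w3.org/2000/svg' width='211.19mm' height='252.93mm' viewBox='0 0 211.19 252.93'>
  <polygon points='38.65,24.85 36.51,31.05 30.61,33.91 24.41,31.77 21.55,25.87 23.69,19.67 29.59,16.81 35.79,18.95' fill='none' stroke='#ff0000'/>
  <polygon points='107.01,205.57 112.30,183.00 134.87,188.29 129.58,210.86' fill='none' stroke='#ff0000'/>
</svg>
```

1 u = 1 mm; y_m = 252.93 − y.

[1] `<polygon>` regular polygon, #ff0000→cut S914 F1226: (38.65,228.08) → (36.51,221.88) → (30.61,219.02) → (24.41,221.16) → (21.55,227.06) → (23.69,233.26) → (29.59,236.12) → (35.79,233.98) → (38.65,228.08) (closed)

[2] `<polygon>` regular polygon, #ff0000→cut S914 F1226: (107.01,47.36) → (112.30,69.93) → (134.87,64.64) → (129.58,42.07) → (107.01,47.36) (closed)

; LightBurn 1.4.05
; GRBL device profile, absolute coords
G21
G90
G0 X38.65 Y228.08
M4 S914
G01 X36.51 Y221.88 F1226
G01 X30.61 Y219.02
G01 X24.41 Y221.16
G01 X21.55 Y227.06
G01 X23.69 Y233.26
G01 X29.59 Y236.12
G01 X35.79 Y233.98
G01 X38.65 Y228.08
G0 X107.01 Y47.36
M4 S914
G01 X112.30 Y69.93 F1226
G01 X134.87 Y64.64
G01 X129.58 Y42.07
G01 X107.01 Y47.36
M5
G0 X0.00 Y0.00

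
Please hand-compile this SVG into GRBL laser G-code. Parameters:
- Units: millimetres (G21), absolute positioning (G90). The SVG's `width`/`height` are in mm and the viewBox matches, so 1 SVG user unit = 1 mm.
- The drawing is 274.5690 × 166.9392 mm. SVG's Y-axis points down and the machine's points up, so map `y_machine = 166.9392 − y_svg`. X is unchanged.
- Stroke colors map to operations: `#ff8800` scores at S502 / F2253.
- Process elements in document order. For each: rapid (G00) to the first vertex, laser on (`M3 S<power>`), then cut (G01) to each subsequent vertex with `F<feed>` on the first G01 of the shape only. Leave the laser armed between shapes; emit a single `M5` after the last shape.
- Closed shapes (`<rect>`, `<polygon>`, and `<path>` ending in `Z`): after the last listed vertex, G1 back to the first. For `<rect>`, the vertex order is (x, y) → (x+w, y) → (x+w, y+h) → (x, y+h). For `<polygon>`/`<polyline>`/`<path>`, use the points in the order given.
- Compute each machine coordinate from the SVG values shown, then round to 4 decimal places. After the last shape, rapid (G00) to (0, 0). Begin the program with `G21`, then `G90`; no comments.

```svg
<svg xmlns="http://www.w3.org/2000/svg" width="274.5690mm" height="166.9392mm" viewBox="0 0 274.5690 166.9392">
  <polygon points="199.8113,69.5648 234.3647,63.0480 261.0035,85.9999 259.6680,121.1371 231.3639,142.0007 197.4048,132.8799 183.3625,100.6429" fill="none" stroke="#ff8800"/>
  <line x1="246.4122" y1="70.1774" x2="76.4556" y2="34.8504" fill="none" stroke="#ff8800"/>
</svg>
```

viewBox `0 0 274.5690 166.9392` with mm width/height → 1 unit = 1 mm. Flip: y_m = 166.9392 − y_svg.

**Shape 1** — `<polygon>` regular polygon, stroke `#ff8800` → score (S502, F2253). Machine vertices: (199.8113,97.3744) → (234.3647,103.8912) → (261.0035,80.9393) → (259.6680,45.8021) → (231.3639,24.9385) → (197.4048,34.0593) → (183.3625,66.2963) → (199.8113,97.3744). Closed: final G1 returns to the first vertex.

**Shape 2** — `<line>` line segment, stroke `#ff8800` → score (S502, F2253). Machine vertices: (246.4122,96.7618) → (76.4556,132.0888). Open path.

G21
G90
G00 X199.8113 Y97.3744
M3 S502
G01 X234.3647 Y103.8912 F2253
G01 X261.0035 Y80.9393
G01 X259.6680 Y45.8021
G01 X231.3639 Y24.9385
G01 X197.4048 Y34.0593
G01 X183.3625 Y66.2963
G01 X199.8113 Y97.3744
G00 X246.4122 Y96.7618
M3 S502
G01 X76.4556 Y132.0888 F2253
M5
G00 X0.0000 Y0.0000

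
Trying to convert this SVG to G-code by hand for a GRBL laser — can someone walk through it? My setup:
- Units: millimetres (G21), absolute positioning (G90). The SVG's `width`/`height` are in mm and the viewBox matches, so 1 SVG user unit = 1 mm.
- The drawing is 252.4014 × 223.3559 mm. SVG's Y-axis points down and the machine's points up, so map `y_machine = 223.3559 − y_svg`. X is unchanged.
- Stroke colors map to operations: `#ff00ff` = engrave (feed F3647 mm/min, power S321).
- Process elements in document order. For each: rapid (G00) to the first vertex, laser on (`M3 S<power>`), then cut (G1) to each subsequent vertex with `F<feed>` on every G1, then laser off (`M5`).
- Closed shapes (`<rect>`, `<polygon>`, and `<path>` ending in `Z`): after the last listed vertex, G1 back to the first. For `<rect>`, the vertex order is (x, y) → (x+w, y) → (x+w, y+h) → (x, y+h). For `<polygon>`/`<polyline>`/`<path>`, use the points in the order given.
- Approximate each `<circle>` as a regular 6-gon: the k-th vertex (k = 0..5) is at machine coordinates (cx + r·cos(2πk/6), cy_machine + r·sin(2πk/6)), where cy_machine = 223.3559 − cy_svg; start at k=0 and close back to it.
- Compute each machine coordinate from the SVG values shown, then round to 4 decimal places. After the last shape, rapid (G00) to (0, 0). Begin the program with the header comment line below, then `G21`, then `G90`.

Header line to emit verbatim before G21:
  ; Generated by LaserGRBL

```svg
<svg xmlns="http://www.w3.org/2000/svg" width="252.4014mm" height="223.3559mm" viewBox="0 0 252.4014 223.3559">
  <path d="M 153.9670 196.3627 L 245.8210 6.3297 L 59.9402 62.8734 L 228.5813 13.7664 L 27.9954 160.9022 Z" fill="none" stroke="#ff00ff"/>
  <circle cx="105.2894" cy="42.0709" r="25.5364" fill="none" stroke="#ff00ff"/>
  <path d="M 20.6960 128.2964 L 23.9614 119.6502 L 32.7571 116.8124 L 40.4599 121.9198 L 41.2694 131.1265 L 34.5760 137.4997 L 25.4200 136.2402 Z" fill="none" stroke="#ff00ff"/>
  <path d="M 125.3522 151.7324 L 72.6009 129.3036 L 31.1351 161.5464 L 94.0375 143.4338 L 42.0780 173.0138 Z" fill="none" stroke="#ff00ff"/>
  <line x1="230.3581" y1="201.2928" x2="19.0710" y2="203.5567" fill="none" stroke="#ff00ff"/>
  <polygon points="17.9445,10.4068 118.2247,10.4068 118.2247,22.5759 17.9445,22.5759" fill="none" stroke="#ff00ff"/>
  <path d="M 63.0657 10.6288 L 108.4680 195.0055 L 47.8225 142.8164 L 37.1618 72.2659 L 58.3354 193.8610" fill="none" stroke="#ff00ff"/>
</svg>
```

Since the viewBox matches the mm dimensions, user units are millimetres directly. The only transform is the Y-flip y_m = 223.3559 − y_svg.

Shape 1 is a closed polygon drawn with `<path>`. Its stroke #ff00ff means engrave at S321, F3647. After flipping Y the toolpath is (153.9670,26.9932) → (245.8210,217.0262) → (59.9402,160.4825) → (228.5813,209.5895) → (27.9954,62.4537) → (153.9670,26.9932), returning to the start.

Shape 2 is a circle drawn with `<circle>`. Its stroke #ff00ff means engrave at S321, F3647. After flipping Y the toolpath is (130.8258,181.2850) → (118.0576,203.4002) → (92.5212,203.4002) → (79.7530,181.2850) → (92.5212,159.1698) → (118.0576,159.1698) → (130.8258,181.2850), returning to the start.

Shape 3 is a regular polygon drawn with `<path>`. Its stroke #ff00ff means engrave at S321, F3647. After flipping Y the toolpath is (20.6960,95.0595) → (23.9614,103.7057) → (32.7571,106.5435) → (40.4599,101.4361) → (41.2694,92.2294) → (34.5760,85.8562) → (25.4200,87.1157) → (20.6960,95.0595), returning to the start.

Shape 4 is a closed polygon drawn with `<path>`. Its stroke #ff00ff means engrave at S321, F3647. After flipping Y the toolpath is (125.3522,71.6235) → (72.6009,94.0523) → (31.1351,61.8095) → (94.0375,79.9221) → (42.0780,50.3421) → (125.3522,71.6235), returning to the start.

Shape 5 is a line segment drawn with `<line>`. Its stroke #ff00ff means engrave at S321, F3647. After flipping Y the toolpath is (230.3581,22.0631) → (19.0710,19.7992).

Shape 6 is a rectangle drawn with `<polygon>`. Its stroke #ff00ff means engrave at S321, F3647. After flipping Y the toolpath is (17.9445,212.9491) → (118.2247,212.9491) → (118.2247,200.7800) → (17.9445,200.7800) → (17.9445,212.9491), returning to the start.

Shape 7 is a open polyline drawn with `<path>`. Its stroke #ff00ff means engrave at S321, F3647. After flipping Y the toolpath is (63.0657,212.7271) → (108.4680,28.3504) → (47.8225,80.5395) → (37.1618,151.0900) → (58.3354,29.4949).

; Generated by LaserGRBL
G21
G90
G00 X153.9670 Y26.9932
M3 S321
G1 X245.8210 Y217.0262 F3647
G1 X59.9402 Y160.4825 F3647
G1 X228.5813 Y209.5895 F3647
G1 X27.9954 Y62.4537 F3647
G1 X153.9670 Y26.9932 F3647
M5
G00 X130.8258 Y181.2850
M3 S321
G1 X118.0576 Y203.4002 F3647
G1 X92.5212 Y203.4002 F3647
G1 X79.7530 Y181.2850 F3647
G1 X92.5212 Y159.1698 F3647
G1 X118.0576 Y159.1698 F3647
G1 X130.8258 Y181.2850 F3647
M5
G00 X20.6960 Y95.0595
M3 S321
G1 X23.9614 Y103.7057 F3647
G1 X32.7571 Y106.5435 F3647
G1 X40.4599 Y101.4361 F3647
G1 X41.2694 Y92.2294 F3647
G1 X34.5760 Y85.8562 F3647
G1 X25.4200 Y87.1157 F3647
G1 X20.6960 Y95.0595 F3647
M5
G00 X125.3522 Y71.6235
M3 S321
G1 X72.6009 Y94.0523 F3647
G1 X31.1351 Y61.8095 F3647
G1 X94.0375 Y79.9221 F3647
G1 X42.0780 Y50.3421 F3647
G1 X125.3522 Y71.6235 F3647
M5
G00 X230.3581 Y22.0631
M3 S321
G1 X19.0710 Y19.7992 F3647
M5
G00 X17.9445 Y212.9491
M3 S321
G1 X118.2247 Y212.9491 F3647
G1 X118.2247 Y200.7800 F3647
G1 X17.9445 Y200.7800 F3647
G1 X17.9445 Y212.9491 F3647
M5
G00 X63.0657 Y212.7271
M3 S321
G1 X108.4680 Y28.3504 F3647
G1 X47.8225 Y80.5395 F3647
G1 X37.1618 Y151.0900 F3647
G1 X58.3354 Y29.4949 F3647
M5
G00 X0.0000 Y0.0000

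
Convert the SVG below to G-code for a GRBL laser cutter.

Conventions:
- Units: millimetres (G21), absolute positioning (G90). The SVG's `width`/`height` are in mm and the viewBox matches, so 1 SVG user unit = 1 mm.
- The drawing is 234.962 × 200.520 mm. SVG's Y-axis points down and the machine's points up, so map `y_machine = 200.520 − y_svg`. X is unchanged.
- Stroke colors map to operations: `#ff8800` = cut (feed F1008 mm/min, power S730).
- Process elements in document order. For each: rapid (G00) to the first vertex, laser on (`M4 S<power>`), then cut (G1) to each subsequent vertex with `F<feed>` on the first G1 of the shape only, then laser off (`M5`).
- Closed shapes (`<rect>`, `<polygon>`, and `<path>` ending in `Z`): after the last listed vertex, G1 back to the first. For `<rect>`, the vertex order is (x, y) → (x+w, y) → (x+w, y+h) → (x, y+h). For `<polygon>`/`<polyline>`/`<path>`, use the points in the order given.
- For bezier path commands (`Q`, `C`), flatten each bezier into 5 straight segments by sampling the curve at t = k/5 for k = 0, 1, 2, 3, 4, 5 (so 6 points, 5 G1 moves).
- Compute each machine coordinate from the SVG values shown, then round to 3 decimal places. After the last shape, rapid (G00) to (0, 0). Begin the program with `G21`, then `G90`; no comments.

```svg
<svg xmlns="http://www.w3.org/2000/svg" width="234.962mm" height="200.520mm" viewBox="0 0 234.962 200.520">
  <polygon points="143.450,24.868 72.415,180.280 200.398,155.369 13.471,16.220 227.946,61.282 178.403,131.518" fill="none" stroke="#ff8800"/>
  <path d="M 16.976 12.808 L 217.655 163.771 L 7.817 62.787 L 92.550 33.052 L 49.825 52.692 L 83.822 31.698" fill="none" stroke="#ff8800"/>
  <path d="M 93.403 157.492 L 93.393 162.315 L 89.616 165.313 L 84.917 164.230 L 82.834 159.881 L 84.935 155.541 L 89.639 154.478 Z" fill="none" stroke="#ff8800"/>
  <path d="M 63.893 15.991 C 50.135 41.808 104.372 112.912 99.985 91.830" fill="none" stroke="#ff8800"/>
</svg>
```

Since the viewBox matches the mm dimensions, user units are millimetres directly. The only transform is the Y-flip y_m = 200.520 − y_svg.

Shape 1 is a closed polygon drawn with `<polygon>`. Its stroke #ff8800 means cut at S730, F1008. After flipping Y the toolpath is (143.450,175.652) → (72.415,20.240) → (200.398,45.151) → (13.471,184.300) → (227.946,139.238) → (178.403,69.002) → (143.450,175.652), returning to the start.

Shape 2 is a open polyline drawn with `<path>`. Its stroke #ff8800 means cut at S730, F1008. After flipping Y the toolpath is (16.976,187.712) → (217.655,36.749) → (7.817,137.733) → (92.550,167.468) → (49.825,147.828) → (83.822,168.822).

Shape 3 is a regular polygon drawn with `<path>`. Its stroke #ff8800 means cut at S730, F1008. After flipping Y the toolpath is (93.403,43.028) → (93.393,38.205) → (89.616,35.207) → (84.917,36.290) → (82.834,40.639) → (84.935,44.979) → (89.639,46.042) → (93.403,43.028), returning to the start.

Shape 4 is a cubic bezier drawn with `<path>`. Its stroke #ff8800 means cut at S730, F1008. After flipping Y the toolpath is (63.893,184.529) → (62.785,164.704) → (71.917,140.609) → (85.213,118.843) → (96.595,106.003) → (99.985,108.690).

G21
G90
G00 X143.450 Y175.652
M4 S730
G1 X72.415 Y20.240 F1008
G1 X200.398 Y45.151
G1 X13.471 Y184.300
G1 X227.946 Y139.238
G1 X178.403 Y69.002
G1 X143.450 Y175.652
M5
G00 X16.976 Y187.712
M4 S730
G1 X217.655 Y36.749 F1008
G1 X7.817 Y137.733
G1 X92.550 Y167.468
G1 X49.825 Y147.828
G1 X83.822 Y168.822
M5
G00 X93.403 Y43.028
M4 S730
G1 X93.393 Y38.205 F1008
G1 X89.616 Y35.207
G1 X84.917 Y36.290
G1 X82.834 Y40.639
G1 X84.935 Y44.979
G1 X89.639 Y46.042
G1 X93.403 Y43.028
M5
G00 X63.893 Y184.529
M4 S730
G1 X62.785 Y164.704 F1008
G1 X71.917 Y140.609
G1 X85.213 Y118.843
G1 X96.595 Y106.003
G1 X99.985 Y108.690
M5
G00 X0.000 Y0.000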